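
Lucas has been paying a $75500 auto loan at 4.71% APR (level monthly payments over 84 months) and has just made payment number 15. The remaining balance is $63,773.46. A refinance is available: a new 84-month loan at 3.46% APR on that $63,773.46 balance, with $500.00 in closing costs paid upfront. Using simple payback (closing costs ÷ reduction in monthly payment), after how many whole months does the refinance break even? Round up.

3 months

Current payment = 75,500 × 4.71%/12 / (1 − (1+0.0039250)^−84) = $1,056.85.
Refinanced payment = 63,773.46 × 0.0028833 / (1 − (1+0.0028833)^−84) = $855.94.
Monthly savings = $1,056.85 − $855.94 = $200.91.
Break-even = $500.00 / $200.91 = 2.49 → 3 months.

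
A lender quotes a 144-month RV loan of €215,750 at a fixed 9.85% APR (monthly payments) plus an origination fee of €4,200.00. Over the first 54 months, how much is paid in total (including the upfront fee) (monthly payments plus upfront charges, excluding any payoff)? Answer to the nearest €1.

Monthly rate = 9.85%/12 = 0.0082083; payment = 215,750 × 0.0082083 / (1 − (1+0.0082083)^−144) = €2,559.72.
Total outlay = 54 × €2,559.72 + €4,200.00 = €142,424.88.

€142,425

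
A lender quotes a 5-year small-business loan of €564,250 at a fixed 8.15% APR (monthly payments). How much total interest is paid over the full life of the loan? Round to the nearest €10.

At 8.15% the monthly rate is 0.0067917, so the payment is 564,250 × 0.0067917 / (1 − 1.0067917^−60) = €11,481.50.
Total paid = 60 × €11,481.50 = €688,890.00; interest = €688,890.00 − €564,250 = €124,640.00.

€124,640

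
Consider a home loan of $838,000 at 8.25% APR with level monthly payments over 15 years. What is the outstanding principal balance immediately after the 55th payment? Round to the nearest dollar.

With monthly rate i = 8.25%/12 = 0.0068750, the balance after k of n payments is P · [(1+i)^n − (1+i)^k] / [(1+i)^n − 1].
(1+0.0068750)^180 = 3.43241979 and (1+0.0068750)^55 = 1.45765812, so the balance is 838,000 × (3.43241979 − 1.45765812) / (3.43241979 − 1) = $680,330.87.

$680,331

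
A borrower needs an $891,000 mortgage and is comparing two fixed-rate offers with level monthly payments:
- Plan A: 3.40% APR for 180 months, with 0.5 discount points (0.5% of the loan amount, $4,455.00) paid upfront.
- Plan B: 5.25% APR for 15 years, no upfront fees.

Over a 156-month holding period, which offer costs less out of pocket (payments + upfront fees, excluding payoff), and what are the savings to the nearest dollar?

Plan A by $126,056

Plan A: at 3.40% the monthly rate is 0.0028333, so the payment is 891,000 × 0.0028333 / (1 − 1.0028333^−180) = $6,325.94.
Plan B: at 5.25% the monthly rate is 0.0043750, so the payment is 891,000 × 0.0043750 / (1 − 1.0043750^−180) = $7,162.55.
Over 156 months: Plan A costs 156 × $6,325.94 + $4,455.00 = $991,301.64; Plan B costs 156 × $7,162.55 = $1,117,357.80.
Plan A is cheaper by $1,117,357.80 − $991,301.64 = $126,056.16.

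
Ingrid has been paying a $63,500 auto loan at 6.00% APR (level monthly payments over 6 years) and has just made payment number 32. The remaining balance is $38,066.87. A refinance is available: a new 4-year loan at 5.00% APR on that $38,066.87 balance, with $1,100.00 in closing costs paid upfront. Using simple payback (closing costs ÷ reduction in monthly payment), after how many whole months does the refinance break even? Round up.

Current payment = 63,500 × 6%/12 / (1 − (1+0.0050000)^−72) = $1,052.38.
Refinanced payment = 38,066.87 × 0.0041667 / (1 − (1+0.0041667)^−48) = $876.65.
Monthly savings = $1,052.38 − $876.65 = $175.73.
Break-even = $1,100.00 / $175.73 = 6.26 → 7 months.

7 months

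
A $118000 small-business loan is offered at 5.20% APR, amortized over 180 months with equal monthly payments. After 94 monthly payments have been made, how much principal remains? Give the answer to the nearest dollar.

With monthly rate i = 5.2%/12 = 0.0043333, the balance after k of n payments is P · [(1+i)^n − (1+i)^k] / [(1+i)^n − 1].
(1+0.0043333)^180 = 2.17779929 and (1+0.0043333)^94 = 1.50148305, so the balance is 118,000 × (2.17779929 − 1.50148305) / (2.17779929 − 1) = $67,757.99.

$67,758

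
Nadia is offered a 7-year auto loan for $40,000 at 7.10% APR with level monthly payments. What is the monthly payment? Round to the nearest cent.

At 7.10% the monthly rate is 0.0059167, so the payment is 40,000 × 0.0059167 / (1 − 1.0059167^−84) = $605.66.

$605.66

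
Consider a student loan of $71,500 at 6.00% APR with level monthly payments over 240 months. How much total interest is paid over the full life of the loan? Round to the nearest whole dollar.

Monthly rate = 6%/12 = 0.0050000; payment = 71,500 × 0.0050000 / (1 − (1+0.0050000)^−240) = $512.25.
Total paid = 240 × $512.25 = $122,940.00; interest = $122,940.00 − $71,500 = $51,440.00.

$51,440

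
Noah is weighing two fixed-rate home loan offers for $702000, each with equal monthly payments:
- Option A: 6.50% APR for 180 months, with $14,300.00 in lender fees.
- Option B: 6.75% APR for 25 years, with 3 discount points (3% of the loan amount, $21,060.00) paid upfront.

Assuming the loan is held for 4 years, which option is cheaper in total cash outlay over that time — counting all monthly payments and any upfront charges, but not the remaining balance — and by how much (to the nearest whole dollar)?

Option B by $53,959

Option A: at 6.50% the monthly rate is 0.0054167, so the payment is 702,000 × 0.0054167 / (1 − 1.0054167^−180) = $6,115.17.
Option B: at 6.75% the monthly rate is 0.0056250, so the payment is 702,000 × 0.0056250 / (1 − 1.0056250^−300) = $4,850.20.
Over 48 months: Option A costs 48 × $6,115.17 + $14,300.00 = $307,828.16; Option B costs 48 × $4,850.20 + $21,060.00 = $253,869.60.
Option B is cheaper by $307,828.16 − $253,869.60 = $53,958.56.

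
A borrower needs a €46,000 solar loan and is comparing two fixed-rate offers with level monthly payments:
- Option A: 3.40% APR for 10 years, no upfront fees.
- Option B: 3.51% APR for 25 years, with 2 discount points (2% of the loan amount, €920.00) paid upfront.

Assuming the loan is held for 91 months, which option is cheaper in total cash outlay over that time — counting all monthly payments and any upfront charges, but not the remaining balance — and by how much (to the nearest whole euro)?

Option B by €19,299

Option A: at 3.40% the monthly rate is 0.0028333, so the payment is 46,000 × 0.0028333 / (1 − 1.0028333^−120) = €452.72.
Option B: at 3.51% the monthly rate is 0.0029250, so the payment is 46,000 × 0.0029250 / (1 − 1.0029250^−300) = €230.53.
Over 91 months: Option A costs 91 × €452.72 = €41,197.52; Option B costs 91 × €230.53 + €920.00 = €21,898.23.
Option B is cheaper by €41,197.52 − €21,898.23 = €19,299.29.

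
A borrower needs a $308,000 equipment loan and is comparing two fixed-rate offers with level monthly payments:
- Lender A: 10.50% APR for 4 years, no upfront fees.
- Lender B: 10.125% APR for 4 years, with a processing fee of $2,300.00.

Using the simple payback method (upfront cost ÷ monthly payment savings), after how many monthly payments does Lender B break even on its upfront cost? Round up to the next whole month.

Lender A: monthly rate = 10.5%/12 = 0.0087500; payment = 308,000 × 0.0087500 / (1 − (1+0.0087500)^−48) = $7,885.84.
Lender B: at 10.125% the monthly rate is 0.0084375, so the payment is 308,000 × 0.0084375 / (1 − 1.0084375^−48) = $7,830.18.
Monthly savings = $7,885.84 − $7,830.18 = $55.66.
Break-even = $2,300.00 / $55.66 = 41.32 → 42 months.

42 months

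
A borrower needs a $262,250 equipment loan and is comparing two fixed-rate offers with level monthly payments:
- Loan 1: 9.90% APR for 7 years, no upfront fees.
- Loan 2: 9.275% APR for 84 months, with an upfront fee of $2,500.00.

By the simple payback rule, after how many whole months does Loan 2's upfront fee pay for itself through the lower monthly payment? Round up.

30 months

Loan 1: at 9.90% the monthly rate is 0.0082500, so the payment is 262,250 × 0.0082500 / (1 − 1.0082500^−84) = $4,340.12.
Loan 2: at 9.275% the monthly rate is 0.0077292, so the payment is 262,250 × 0.0077292 / (1 − 1.0077292^−84) = $4,256.05.
Monthly savings = $4,340.12 − $4,256.05 = $84.07.
Break-even = $2,500.00 / $84.07 = 29.74 → 30 months.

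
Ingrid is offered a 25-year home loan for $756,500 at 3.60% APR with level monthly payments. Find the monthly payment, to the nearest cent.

$3,827.91

Monthly rate = 3.6%/12 = 0.0030000; payment = 756,500 × 0.0030000 / (1 − (1+0.0030000)^−300) = $3,827.91.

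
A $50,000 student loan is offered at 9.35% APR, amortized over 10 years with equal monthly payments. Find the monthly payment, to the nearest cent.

$642.89

At 9.35% the monthly rate is 0.0077917, so the payment is 50,000 × 0.0077917 / (1 − 1.0077917^−120) = $642.89.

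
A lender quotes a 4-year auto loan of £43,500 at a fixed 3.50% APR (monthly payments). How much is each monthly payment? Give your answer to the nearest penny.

Monthly rate = 3.5%/12 = 0.0029167; payment = 43,500 × 0.0029167 / (1 − (1+0.0029167)^−48) = £972.49.

£972.49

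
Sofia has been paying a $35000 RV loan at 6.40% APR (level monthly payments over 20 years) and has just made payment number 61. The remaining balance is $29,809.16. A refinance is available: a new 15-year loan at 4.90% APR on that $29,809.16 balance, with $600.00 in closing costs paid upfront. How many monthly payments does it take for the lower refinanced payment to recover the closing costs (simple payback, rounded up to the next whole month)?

Current payment = 35,000 × 6.4%/12 / (1 − (1+0.0053333)^−240) = $258.89.
Refinanced payment = 29,809.16 × 0.0040833 / (1 − (1+0.0040833)^−180) = $234.18.
Monthly savings = $258.89 − $234.18 = $24.71.
Break-even = $600.00 / $24.71 = 24.28 → 25 months.

25 months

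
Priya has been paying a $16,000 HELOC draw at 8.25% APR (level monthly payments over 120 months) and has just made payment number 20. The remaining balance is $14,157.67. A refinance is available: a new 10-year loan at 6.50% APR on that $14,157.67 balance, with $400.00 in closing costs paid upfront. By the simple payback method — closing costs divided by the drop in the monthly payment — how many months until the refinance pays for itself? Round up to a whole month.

Current payment = 16,000 × 8.25%/12 / (1 − (1+0.0068750)^−120) = $196.24.
Refinanced payment = 14,157.67 × 0.0054167 / (1 − (1+0.0054167)^−120) = $160.76.
Monthly savings = $196.24 − $160.76 = $35.48.
Break-even = $400.00 / $35.48 = 11.27 → 12 months.

12 months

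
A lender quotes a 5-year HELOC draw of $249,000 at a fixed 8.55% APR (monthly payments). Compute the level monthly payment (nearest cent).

$5,114.62

At 8.55% the monthly rate is 0.0071250, so the payment is 249,000 × 0.0071250 / (1 − 1.0071250^−60) = $5,114.62.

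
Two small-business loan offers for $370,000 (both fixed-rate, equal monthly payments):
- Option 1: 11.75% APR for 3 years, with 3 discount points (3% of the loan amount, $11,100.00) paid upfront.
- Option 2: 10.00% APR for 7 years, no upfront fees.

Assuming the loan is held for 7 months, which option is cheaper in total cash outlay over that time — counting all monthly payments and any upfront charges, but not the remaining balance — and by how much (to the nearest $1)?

Option 2 by $53,819

Option 1: at 11.75% the monthly rate is 0.0097917, so the payment is 370,000 × 0.0097917 / (1 − 1.0097917^−36) = $12,245.16.
Option 2: monthly rate = 10%/12 = 0.0083333; payment = 370,000 × 0.0083333 / (1 − (1+0.0083333)^−84) = $6,142.44.
Over 7 months: Option 1 costs 7 × $12,245.16 + $11,100.00 = $96,816.12; Option 2 costs 7 × $6,142.44 = $42,997.08.
Option 2 is cheaper by $96,816.12 − $42,997.08 = $53,819.04.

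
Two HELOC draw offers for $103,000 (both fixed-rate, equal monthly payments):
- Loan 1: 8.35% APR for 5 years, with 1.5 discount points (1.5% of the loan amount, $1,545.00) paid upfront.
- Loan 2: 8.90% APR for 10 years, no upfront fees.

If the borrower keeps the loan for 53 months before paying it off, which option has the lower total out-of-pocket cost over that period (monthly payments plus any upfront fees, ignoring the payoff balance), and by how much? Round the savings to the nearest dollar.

Loan 2 by $44,293

Loan 1: at 8.35% the monthly rate is 0.0069583, so the payment is 103,000 × 0.0069583 / (1 − 1.0069583^−60) = $2,105.76.
Loan 2: at 8.90% the monthly rate is 0.0074167, so the payment is 103,000 × 0.0074167 / (1 − 1.0074167^−120) = $1,299.19.
Over 53 months: Loan 1 costs 53 × $2,105.76 + $1,545.00 = $113,150.28; Loan 2 costs 53 × $1,299.19 = $68,857.07.
Loan 2 is cheaper by $113,150.28 − $68,857.07 = $44,293.21.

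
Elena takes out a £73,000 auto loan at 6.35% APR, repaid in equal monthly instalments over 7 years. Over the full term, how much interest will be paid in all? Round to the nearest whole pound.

At 6.35% the monthly rate is 0.0052917, so the payment is 73,000 × 0.0052917 / (1 − 1.0052917^−84) = £1,078.72.
Total paid = 84 × £1,078.72 = £90,612.48; interest = £90,612.48 − £73,000 = £17,612.48.

£17,612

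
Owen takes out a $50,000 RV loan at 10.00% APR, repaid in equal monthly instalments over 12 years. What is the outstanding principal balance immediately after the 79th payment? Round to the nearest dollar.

$29,895

With monthly rate i = 10%/12 = 0.0083333, the balance after k of n payments is P · [(1+i)^n − (1+i)^k] / [(1+i)^n − 1].
(1+0.0083333)^144 = 3.30364897 and (1+0.0083333)^79 = 1.92630839, so the balance is 50,000 × (3.30364897 − 1.92630839) / (3.30364897 − 1) = $29,894.76.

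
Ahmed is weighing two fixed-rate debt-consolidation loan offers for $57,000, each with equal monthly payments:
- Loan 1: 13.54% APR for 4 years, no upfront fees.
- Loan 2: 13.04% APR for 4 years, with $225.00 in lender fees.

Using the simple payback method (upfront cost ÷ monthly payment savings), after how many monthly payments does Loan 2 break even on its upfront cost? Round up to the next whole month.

16 months

Loan 1: monthly rate = 13.54%/12 = 0.0112833; payment = 57,000 × 0.0112833 / (1 − (1+0.0112833)^−48) = $1,544.49.
Loan 2: at 13.04% the monthly rate is 0.0108667, so the payment is 57,000 × 0.0108667 / (1 − 1.0108667^−48) = $1,530.30.
Monthly savings = $1,544.49 − $1,530.30 = $14.19.
Break-even = $225.00 / $14.19 = 15.86 → 16 months.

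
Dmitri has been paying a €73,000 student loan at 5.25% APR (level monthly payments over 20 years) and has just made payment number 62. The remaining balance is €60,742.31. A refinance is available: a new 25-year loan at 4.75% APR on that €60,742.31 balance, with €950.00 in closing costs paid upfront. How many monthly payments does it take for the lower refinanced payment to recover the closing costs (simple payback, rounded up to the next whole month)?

Current payment = 73,000 × 5.25%/12 / (1 − (1+0.0043750)^−240) = €491.91.
Refinanced payment = 60,742.31 × 0.0039583 / (1 − (1+0.0039583)^−300) = €346.30.
Monthly savings = €491.91 − €346.30 = €145.61.
Break-even = €950.00 / €145.61 = 6.52 → 7 months.

7 months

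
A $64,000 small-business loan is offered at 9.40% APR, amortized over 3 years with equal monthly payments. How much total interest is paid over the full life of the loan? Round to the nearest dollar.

$9,696

Monthly rate = 9.4%/12 = 0.0078333; payment = 64,000 × 0.0078333 / (1 − (1+0.0078333)^−36) = $2,047.12.
Total paid = 36 × $2,047.12 = $73,696.32; interest = $73,696.32 − $64,000 = $9,696.32.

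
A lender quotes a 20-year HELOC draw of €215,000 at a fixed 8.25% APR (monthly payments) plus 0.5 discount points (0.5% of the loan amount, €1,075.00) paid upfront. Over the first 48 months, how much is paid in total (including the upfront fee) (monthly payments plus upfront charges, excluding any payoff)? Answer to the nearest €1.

€89,008

At 8.25% the monthly rate is 0.0068750, so the payment is 215,000 × 0.0068750 / (1 − 1.0068750^−240) = €1,831.94.
Total outlay = 48 × €1,831.94 + €1,075.00 = €89,008.12.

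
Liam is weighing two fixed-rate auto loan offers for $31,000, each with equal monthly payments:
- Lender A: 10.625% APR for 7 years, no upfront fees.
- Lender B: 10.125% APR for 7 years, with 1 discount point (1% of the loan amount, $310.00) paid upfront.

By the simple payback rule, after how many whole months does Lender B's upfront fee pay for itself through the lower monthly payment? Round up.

39 months

Lender A: monthly rate = 10.625%/12 = 0.0088542; payment = 31,000 × 0.0088542 / (1 − (1+0.0088542)^−84) = $524.70.
Lender B: monthly rate = 10.125%/12 = 0.0084375; payment = 31,000 × 0.0084375 / (1 − (1+0.0084375)^−84) = $516.64.
Monthly savings = $524.70 − $516.64 = $8.06.
Break-even = $310.00 / $8.06 = 38.46 → 39 months.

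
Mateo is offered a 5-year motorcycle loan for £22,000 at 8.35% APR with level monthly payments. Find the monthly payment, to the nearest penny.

£449.77

Monthly rate = 8.35%/12 = 0.0069583; payment = 22,000 × 0.0069583 / (1 − (1+0.0069583)^−60) = £449.77.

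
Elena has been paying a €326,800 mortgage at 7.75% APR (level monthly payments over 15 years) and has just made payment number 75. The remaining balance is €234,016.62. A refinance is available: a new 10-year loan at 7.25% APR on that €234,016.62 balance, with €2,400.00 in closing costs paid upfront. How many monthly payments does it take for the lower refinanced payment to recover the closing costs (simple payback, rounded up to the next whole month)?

Current payment = 326,800 × 7.75%/12 / (1 − (1+0.0064583)^−180) = €3,076.09.
Refinanced payment = 234,016.62 × 0.0060417 / (1 − (1+0.0060417)^−120) = €2,747.38.
Monthly savings = €3,076.09 − €2,747.38 = €328.71.
Break-even = €2,400.00 / €328.71 = 7.30 → 8 months.

8 months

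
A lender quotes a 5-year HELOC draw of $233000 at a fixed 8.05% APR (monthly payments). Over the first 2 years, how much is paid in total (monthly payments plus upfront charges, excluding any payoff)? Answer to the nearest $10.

Monthly rate = 8.05%/12 = 0.0067083; payment = 233,000 × 0.0067083 / (1 − (1+0.0067083)^−60) = $4,729.98.
Total outlay = 24 × $4,729.98 = $113,519.52.

$113,520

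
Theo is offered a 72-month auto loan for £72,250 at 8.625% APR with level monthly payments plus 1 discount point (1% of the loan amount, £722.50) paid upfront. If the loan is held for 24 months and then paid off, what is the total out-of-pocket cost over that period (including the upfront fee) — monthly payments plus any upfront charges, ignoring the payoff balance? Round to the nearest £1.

£31,657

At 8.625% the monthly rate is 0.0071875, so the payment is 72,250 × 0.0071875 / (1 − 1.0071875^−72) = £1,288.94.
Total outlay = 24 × £1,288.94 + £722.50 = £31,657.06.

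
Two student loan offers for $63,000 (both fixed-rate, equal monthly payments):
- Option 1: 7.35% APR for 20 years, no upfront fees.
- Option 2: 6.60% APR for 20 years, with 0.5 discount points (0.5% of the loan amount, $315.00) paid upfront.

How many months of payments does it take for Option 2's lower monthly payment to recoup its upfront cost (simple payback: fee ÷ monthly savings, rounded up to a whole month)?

Option 1: at 7.35% the monthly rate is 0.0061250, so the payment is 63,000 × 0.0061250 / (1 − 1.0061250^−240) = $501.76.
Option 2: at 6.60% the monthly rate is 0.0055000, so the payment is 63,000 × 0.0055000 / (1 − 1.0055000^−240) = $473.43.
Monthly savings = $501.76 − $473.43 = $28.33.
Break-even = $315.00 / $28.33 = 11.12 → 12 months.

12 months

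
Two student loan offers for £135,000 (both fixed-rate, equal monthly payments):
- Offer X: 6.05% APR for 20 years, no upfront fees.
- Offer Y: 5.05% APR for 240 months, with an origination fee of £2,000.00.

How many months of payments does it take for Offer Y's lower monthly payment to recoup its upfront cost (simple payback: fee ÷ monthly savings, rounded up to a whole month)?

Offer X: monthly rate = 6.05%/12 = 0.0050417; payment = 135,000 × 0.0050417 / (1 − (1+0.0050417)^−240) = £971.08.
Offer Y: at 5.05% the monthly rate is 0.0042083, so the payment is 135,000 × 0.0042083 / (1 − 1.0042083^−240) = £894.67.
Monthly savings = £971.08 − £894.67 = £76.41.
Break-even = £2,000.00 / £76.41 = 26.17 → 27 months.

27 months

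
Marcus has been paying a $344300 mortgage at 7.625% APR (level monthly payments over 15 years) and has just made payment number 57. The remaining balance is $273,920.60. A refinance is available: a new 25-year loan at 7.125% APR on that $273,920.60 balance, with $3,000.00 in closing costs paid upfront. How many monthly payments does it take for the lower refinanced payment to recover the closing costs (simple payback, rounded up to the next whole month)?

Current payment = 344,300 × 7.625%/12 / (1 − (1+0.0063542)^−180) = $3,216.21.
Refinanced payment = 273,920.60 × 0.0059375 / (1 − (1+0.0059375)^−300) = $1,957.91.
Monthly savings = $3,216.21 − $1,957.91 = $1,258.30.
Break-even = $3,000.00 / $1,258.30 = 2.38 → 3 months.

3 months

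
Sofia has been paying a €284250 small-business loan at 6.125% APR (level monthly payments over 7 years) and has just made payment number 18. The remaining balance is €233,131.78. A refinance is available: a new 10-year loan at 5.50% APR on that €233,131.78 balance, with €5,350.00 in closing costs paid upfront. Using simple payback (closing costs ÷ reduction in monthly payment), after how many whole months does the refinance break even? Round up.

Current payment = 284,250 × 6.125%/12 / (1 − (1+0.0051042)^−84) = €4,169.54.
Refinanced payment = 233,131.78 × 0.0045833 / (1 − (1+0.0045833)^−120) = €2,530.09.
Monthly savings = €4,169.54 − €2,530.09 = €1,639.45.
Break-even = €5,350.00 / €1,639.45 = 3.26 → 4 months.

4 months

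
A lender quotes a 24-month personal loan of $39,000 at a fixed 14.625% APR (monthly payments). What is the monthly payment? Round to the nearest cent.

$1,884.04

Monthly rate = 14.625%/12 = 0.0121875; payment = 39,000 × 0.0121875 / (1 − (1+0.0121875)^−24) = $1,884.04.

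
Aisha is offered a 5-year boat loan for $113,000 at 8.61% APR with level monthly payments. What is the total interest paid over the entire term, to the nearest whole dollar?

Monthly rate = 8.61%/12 = 0.0071750; payment = 113,000 × 0.0071750 / (1 − (1+0.0071750)^−60) = $2,324.36.
Total paid = 60 × $2,324.36 = $139,461.60; interest = $139,461.60 − $113,000 = $26,461.60.

$26,462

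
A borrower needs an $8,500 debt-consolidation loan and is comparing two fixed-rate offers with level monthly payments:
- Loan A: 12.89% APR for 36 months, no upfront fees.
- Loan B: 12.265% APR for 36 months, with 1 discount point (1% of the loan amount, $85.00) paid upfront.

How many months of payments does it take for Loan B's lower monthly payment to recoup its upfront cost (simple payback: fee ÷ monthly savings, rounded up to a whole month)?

34 months

Loan A: monthly rate = 12.89%/12 = 0.0107417; payment = 8,500 × 0.0107417 / (1 − (1+0.0107417)^−36) = $285.95.
Loan B: monthly rate = 12.265%/12 = 0.0102208; payment = 8,500 × 0.0102208 / (1 − (1+0.0102208)^−36) = $283.40.
Monthly savings = $285.95 − $283.40 = $2.55.
Break-even = $85.00 / $2.55 = 33.33 → 34 months.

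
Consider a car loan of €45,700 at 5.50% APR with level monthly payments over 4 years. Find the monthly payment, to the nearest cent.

€1,062.82

Monthly rate = 5.5%/12 = 0.0045833; payment = 45,700 × 0.0045833 / (1 − (1+0.0045833)^−48) = €1,062.82.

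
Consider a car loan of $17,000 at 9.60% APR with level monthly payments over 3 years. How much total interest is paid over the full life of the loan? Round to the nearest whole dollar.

At 9.60% the monthly rate is 0.0080000, so the payment is 17,000 × 0.0080000 / (1 − 1.0080000^−36) = $545.36.
Total paid = 36 × $545.36 = $19,632.96; interest = $19,632.96 − $17,000 = $2,632.96.

$2,633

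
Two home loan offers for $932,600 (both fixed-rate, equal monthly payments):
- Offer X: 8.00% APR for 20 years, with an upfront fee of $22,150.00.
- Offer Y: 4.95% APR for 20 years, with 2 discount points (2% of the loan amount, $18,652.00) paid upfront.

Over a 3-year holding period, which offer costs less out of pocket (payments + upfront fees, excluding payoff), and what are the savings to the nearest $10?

Offer Y by $63,680

Offer X: monthly rate = 8%/12 = 0.0066667; payment = 932,600 × 0.0066667 / (1 − (1+0.0066667)^−240) = $7,800.64.
Offer Y: monthly rate = 4.95%/12 = 0.0041250; payment = 932,600 × 0.0041250 / (1 − (1+0.0041250)^−240) = $6,129.02.
Over 36 months: Offer X costs 36 × $7,800.64 + $22,150.00 = $302,973.04; Offer Y costs 36 × $6,129.02 + $18,652.00 = $239,296.72.
Offer Y is cheaper by $302,973.04 − $239,296.72 = $63,676.32.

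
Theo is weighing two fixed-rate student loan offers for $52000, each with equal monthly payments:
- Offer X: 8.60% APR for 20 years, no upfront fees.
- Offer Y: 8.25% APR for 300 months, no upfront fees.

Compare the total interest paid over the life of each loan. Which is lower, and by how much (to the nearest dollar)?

Offer X: monthly rate = 8.6%/12 = 0.0071667; payment = 52,000 × 0.0071667 / (1 − (1+0.0071667)^−240) = $454.56.
Total interest on Offer X = 240 × $454.56 − $52,000 = $57,094.40.
Offer Y: monthly rate = 8.25%/12 = 0.0068750; payment = 52,000 × 0.0068750 / (1 − (1+0.0068750)^−300) = $409.99.
Total interest on Offer Y = 300 × $409.99 − $52,000 = $70,997.00.
Offer X is lower by $13,902.60.

Offer X by $13,903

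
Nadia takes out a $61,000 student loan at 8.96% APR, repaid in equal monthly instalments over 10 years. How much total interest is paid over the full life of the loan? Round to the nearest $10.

At 8.96% the monthly rate is 0.0074667, so the payment is 61,000 × 0.0074667 / (1 − 1.0074667^−120) = $771.40.
Total paid = 120 × $771.40 = $92,568.00; interest = $92,568.00 − $61,000 = $31,568.00.

$31,570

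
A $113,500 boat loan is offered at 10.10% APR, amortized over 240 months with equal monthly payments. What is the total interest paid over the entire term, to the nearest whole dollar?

$151,179

At 10.10% the monthly rate is 0.0084167, so the payment is 113,500 × 0.0084167 / (1 − 1.0084167^−240) = $1,102.83.
Total paid = 240 × $1,102.83 = $264,679.20; interest = $264,679.20 − $113,500 = $151,179.20.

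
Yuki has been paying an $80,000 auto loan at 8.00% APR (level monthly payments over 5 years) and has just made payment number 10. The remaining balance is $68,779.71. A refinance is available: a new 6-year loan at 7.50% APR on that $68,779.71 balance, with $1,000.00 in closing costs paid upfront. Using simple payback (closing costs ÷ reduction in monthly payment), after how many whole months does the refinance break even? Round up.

3 months

Current payment = 80,000 × 8%/12 / (1 − (1+0.0066667)^−60) = $1,622.11.
Refinanced payment = 68,779.71 × 0.0062500 / (1 − (1+0.0062500)^−72) = $1,189.21.
Monthly savings = $1,622.11 − $1,189.21 = $432.90.
Break-even = $1,000.00 / $432.90 = 2.31 → 3 months.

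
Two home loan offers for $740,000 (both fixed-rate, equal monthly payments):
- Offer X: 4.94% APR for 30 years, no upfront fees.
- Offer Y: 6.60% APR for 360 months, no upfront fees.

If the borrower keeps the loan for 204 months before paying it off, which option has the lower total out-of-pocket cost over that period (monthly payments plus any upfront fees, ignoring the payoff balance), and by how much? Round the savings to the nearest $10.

Offer X by $159,260

Offer X: at 4.94% the monthly rate is 0.0041167, so the payment is 740,000 × 0.0041167 / (1 − 1.0041167^−360) = $3,945.39.
Offer Y: at 6.60% the monthly rate is 0.0055000, so the payment is 740,000 × 0.0055000 / (1 − 1.0055000^−360) = $4,726.08.
Over 204 months: Offer X costs 204 × $3,945.39 = $804,859.56; Offer Y costs 204 × $4,726.08 = $964,120.32.
Offer X is cheaper by $964,120.32 − $804,859.56 = $159,260.76.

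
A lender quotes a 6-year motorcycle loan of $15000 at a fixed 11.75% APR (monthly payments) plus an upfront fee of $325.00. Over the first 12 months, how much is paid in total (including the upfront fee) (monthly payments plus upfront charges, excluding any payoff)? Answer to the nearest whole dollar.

$3,821

Monthly rate = 11.75%/12 = 0.0097917; payment = 15,000 × 0.0097917 / (1 − (1+0.0097917)^−72) = $291.31.
Total outlay = 12 × $291.31 + $325.00 = $3,820.72.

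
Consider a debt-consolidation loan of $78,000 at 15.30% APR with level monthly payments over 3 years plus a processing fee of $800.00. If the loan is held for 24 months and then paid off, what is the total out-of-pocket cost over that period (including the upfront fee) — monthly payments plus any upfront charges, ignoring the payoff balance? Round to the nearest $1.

$65,969

Monthly rate = 15.3%/12 = 0.0127500; payment = 78,000 × 0.0127500 / (1 − (1+0.0127500)^−36) = $2,715.37.
Total outlay = 24 × $2,715.37 + $800.00 = $65,968.88.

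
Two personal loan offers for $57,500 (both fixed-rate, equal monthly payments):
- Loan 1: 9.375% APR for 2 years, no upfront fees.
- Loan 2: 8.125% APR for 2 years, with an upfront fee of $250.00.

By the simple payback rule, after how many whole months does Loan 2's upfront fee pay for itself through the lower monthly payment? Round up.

8 months

Loan 1: at 9.375% the monthly rate is 0.0078125, so the payment is 57,500 × 0.0078125 / (1 − 1.0078125^−24) = $2,636.78.
Loan 2: at 8.125% the monthly rate is 0.0067708, so the payment is 57,500 × 0.0067708 / (1 − 1.0067708^−24) = $2,603.85.
Monthly savings = $2,636.78 − $2,603.85 = $32.93.
Break-even = $250.00 / $32.93 = 7.59 → 8 months.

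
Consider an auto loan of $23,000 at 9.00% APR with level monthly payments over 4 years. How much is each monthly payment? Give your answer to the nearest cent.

$572.36

Monthly rate = 9%/12 = 0.0075000; payment = 23,000 × 0.0075000 / (1 − (1+0.0075000)^−48) = $572.36.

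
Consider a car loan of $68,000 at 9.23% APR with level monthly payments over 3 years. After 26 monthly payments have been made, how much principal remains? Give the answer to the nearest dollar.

$20,806

With monthly rate i = 9.23%/12 = 0.0076917, the balance after k of n payments is P · [(1+i)^n − (1+i)^k] / [(1+i)^n − 1].
(1+0.0076917)^36 = 1.31763771 and (1+0.0076917)^26 = 1.22044818, so the balance is 68,000 × (1.31763771 − 1.22044818) / (1.31763771 − 1) = $20,806.37.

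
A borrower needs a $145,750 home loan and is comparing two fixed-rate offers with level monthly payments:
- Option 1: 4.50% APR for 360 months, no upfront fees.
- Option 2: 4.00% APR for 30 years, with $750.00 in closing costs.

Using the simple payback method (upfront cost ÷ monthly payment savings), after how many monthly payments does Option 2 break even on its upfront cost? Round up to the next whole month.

Option 1: at 4.50% the monthly rate is 0.0037500, so the payment is 145,750 × 0.0037500 / (1 − 1.0037500^−360) = $738.49.
Option 2: at 4.00% the monthly rate is 0.0033333, so the payment is 145,750 × 0.0033333 / (1 − 1.0033333^−360) = $695.83.
Monthly savings = $738.49 − $695.83 = $42.66.
Break-even = $750.00 / $42.66 = 17.58 → 18 months.

18 months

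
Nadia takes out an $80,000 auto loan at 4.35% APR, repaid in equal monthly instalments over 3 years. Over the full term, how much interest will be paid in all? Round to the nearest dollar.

Monthly rate = 4.35%/12 = 0.0036250; payment = 80,000 × 0.0036250 / (1 − (1+0.0036250)^−36) = $2,374.39.
Total paid = 36 × $2,374.39 = $85,478.04; interest = $85,478.04 − $80,000 = $5,478.04.

$5,478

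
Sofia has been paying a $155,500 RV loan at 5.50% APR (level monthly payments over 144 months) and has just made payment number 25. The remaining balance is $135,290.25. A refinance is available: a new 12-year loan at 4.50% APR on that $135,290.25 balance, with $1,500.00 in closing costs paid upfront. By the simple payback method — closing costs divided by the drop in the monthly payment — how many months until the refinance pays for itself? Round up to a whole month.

Current payment = 155,500 × 5.5%/12 / (1 − (1+0.0045833)^−144) = $1,477.52.
Refinanced payment = 135,290.25 × 0.0037500 / (1 − (1+0.0037500)^−144) = $1,217.62.
Monthly savings = $1,477.52 − $1,217.62 = $259.90.
Break-even = $1,500.00 / $259.90 = 5.77 → 6 months.

6 months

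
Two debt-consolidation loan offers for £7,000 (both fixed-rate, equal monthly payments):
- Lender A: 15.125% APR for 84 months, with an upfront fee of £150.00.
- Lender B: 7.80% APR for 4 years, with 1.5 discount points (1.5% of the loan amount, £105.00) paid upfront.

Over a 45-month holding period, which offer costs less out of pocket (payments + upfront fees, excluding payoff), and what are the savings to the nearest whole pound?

Lender A: monthly rate = 15.125%/12 = 0.0126042; payment = 7,000 × 0.0126042 / (1 − (1+0.0126042)^−84) = £135.57.
Lender B: monthly rate = 7.8%/12 = 0.0065000; payment = 7,000 × 0.0065000 / (1 − (1+0.0065000)^−48) = £170.23.
Over 45 months: Lender A costs 45 × £135.57 + £150.00 = £6,250.65; Lender B costs 45 × £170.23 + £105.00 = £7,765.35.
Lender A is cheaper by £7,765.35 − £6,250.65 = £1,514.70.

Lender A by £1,515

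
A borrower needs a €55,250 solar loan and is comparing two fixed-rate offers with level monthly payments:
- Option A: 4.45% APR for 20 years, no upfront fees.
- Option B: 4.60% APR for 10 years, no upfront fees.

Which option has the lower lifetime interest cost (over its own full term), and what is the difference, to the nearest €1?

Option B by €14,500

Option A: at 4.45% the monthly rate is 0.0037083, so the payment is 55,250 × 0.0037083 / (1 − 1.0037083^−240) = €348.05.
Total interest on Option A = 240 × €348.05 − €55,250 = €28,282.00.
Option B: monthly rate = 4.6%/12 = 0.0038333; payment = 55,250 × 0.0038333 / (1 − (1+0.0038333)^−120) = €575.27.
Total interest on Option B = 120 × €575.27 − €55,250 = €13,782.40.
Option B is lower by €14,499.60.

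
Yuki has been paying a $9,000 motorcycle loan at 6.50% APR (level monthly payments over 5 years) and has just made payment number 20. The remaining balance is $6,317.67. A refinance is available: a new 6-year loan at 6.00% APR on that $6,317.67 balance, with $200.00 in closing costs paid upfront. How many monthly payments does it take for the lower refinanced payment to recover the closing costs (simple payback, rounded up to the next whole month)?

3 months

Current payment = 9,000 × 6.5%/12 / (1 − (1+0.0054167)^−60) = $176.10.
Refinanced payment = 6,317.67 × 0.0050000 / (1 − (1+0.0050000)^−72) = $104.70.
Monthly savings = $176.10 − $104.70 = $71.40.
Break-even = $200.00 / $71.40 = 2.80 → 3 months.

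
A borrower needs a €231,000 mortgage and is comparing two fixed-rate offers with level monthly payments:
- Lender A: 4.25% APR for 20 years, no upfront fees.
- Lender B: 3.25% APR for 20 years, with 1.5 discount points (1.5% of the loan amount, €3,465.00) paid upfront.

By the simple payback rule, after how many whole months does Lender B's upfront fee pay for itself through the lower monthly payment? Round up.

29 months

Lender A: at 4.25% the monthly rate is 0.0035417, so the payment is 231,000 × 0.0035417 / (1 − 1.0035417^−240) = €1,430.43.
Lender B: at 3.25% the monthly rate is 0.0027083, so the payment is 231,000 × 0.0027083 / (1 − 1.0027083^−240) = €1,310.22.
Monthly savings = €1,430.43 − €1,310.22 = €120.21.
Break-even = €3,465.00 / €120.21 = 28.82 → 29 months.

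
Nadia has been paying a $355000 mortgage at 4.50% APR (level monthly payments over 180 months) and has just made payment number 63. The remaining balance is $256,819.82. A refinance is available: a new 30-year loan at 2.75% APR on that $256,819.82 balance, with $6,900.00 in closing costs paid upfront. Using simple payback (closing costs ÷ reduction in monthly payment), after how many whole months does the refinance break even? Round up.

5 months

Current payment = 355,000 × 4.5%/12 / (1 − (1+0.0037500)^−180) = $2,715.73.
Refinanced payment = 256,819.82 × 0.0022917 / (1 − (1+0.0022917)^−360) = $1,048.44.
Monthly savings = $2,715.73 − $1,048.44 = $1,667.29.
Break-even = $6,900.00 / $1,667.29 = 4.14 → 5 months.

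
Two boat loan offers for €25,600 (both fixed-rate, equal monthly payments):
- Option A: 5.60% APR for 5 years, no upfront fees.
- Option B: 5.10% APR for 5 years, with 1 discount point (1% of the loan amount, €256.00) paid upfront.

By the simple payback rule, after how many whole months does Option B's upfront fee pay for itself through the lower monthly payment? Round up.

44 months

Option A: monthly rate = 5.6%/12 = 0.0046667; payment = 25,600 × 0.0046667 / (1 − (1+0.0046667)^−60) = €490.17.
Option B: at 5.10% the monthly rate is 0.0042500, so the payment is 25,600 × 0.0042500 / (1 − 1.0042500^−60) = €484.28.
Monthly savings = €490.17 − €484.28 = €5.89.
Break-even = €256.00 / €5.89 = 43.46 → 44 months.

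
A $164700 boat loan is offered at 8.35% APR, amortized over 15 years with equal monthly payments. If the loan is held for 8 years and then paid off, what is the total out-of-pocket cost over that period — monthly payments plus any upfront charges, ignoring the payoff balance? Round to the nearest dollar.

At 8.35% the monthly rate is 0.0069583, so the payment is 164,700 × 0.0069583 / (1 − 1.0069583^−180) = $1,607.42.
Total outlay = 96 × $1,607.42 = $154,312.32.

$154,312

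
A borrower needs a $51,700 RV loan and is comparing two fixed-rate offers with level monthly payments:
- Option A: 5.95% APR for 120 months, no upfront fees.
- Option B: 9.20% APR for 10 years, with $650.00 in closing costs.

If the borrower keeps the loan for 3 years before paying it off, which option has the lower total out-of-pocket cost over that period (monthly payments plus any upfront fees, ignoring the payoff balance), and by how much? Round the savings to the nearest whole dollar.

Option A by $3,812

Option A: at 5.95% the monthly rate is 0.0049583, so the payment is 51,700 × 0.0049583 / (1 − 1.0049583^−120) = $572.68.
Option B: at 9.20% the monthly rate is 0.0076667, so the payment is 51,700 × 0.0076667 / (1 − 1.0076667^−120) = $660.52.
Over 36 months: Option A costs 36 × $572.68 = $20,616.48; Option B costs 36 × $660.52 + $650.00 = $24,428.72.
Option A is cheaper by $24,428.72 − $20,616.48 = $3,812.24.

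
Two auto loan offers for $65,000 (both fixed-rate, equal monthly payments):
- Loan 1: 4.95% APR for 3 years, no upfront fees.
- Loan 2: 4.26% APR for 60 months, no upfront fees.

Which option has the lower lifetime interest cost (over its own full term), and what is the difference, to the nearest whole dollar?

Loan 1: monthly rate = 4.95%/12 = 0.0041250; payment = 65,000 × 0.0041250 / (1 − (1+0.0041250)^−36) = $1,946.65.
Total interest on Loan 1 = 36 × $1,946.65 − $65,000 = $5,079.40.
Loan 2: at 4.26% the monthly rate is 0.0035500, so the payment is 65,000 × 0.0035500 / (1 − 1.0035500^−60) = $1,204.72.
Total interest on Loan 2 = 60 × $1,204.72 − $65,000 = $7,283.20.
Loan 1 is lower by $2,203.80.

Loan 1 by $2,204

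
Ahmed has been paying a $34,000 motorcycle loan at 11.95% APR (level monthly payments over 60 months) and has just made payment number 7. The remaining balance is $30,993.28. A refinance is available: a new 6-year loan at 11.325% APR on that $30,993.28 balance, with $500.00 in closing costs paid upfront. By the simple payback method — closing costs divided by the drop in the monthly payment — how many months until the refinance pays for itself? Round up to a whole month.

Current payment = 34,000 × 11.95%/12 / (1 − (1+0.0099583)^−60) = $755.45.
Refinanced payment = 30,993.28 × 0.0094375 / (1 − (1+0.0094375)^−72) = $595.10.
Monthly savings = $755.45 − $595.10 = $160.35.
Break-even = $500.00 / $160.35 = 3.12 → 4 months.

4 months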